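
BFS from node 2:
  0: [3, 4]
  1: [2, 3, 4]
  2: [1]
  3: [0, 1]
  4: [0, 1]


Visit 2, enqueue [1]
Visit 1, enqueue [3, 4]
Visit 3, enqueue [0]
Visit 4, enqueue []
Visit 0, enqueue []

BFS order: [2, 1, 3, 4, 0]


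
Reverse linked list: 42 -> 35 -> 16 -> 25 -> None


Step 1: curr=42, set curr.next=prev(None) | reversed so far: 42
Step 2: curr=35, set curr.next=prev(42) | reversed so far: 35 -> 42
Step 3: curr=16, set curr.next=prev(35) | reversed so far: 16 -> 35 -> 42
Step 4: curr=25, set curr.next=prev(16) | reversed so far: 25 -> 16 -> 35 -> 42

25 -> 16 -> 35 -> 42 -> None


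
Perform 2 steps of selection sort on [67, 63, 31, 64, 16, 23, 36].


Initial: [67, 63, 31, 64, 16, 23, 36]
Step 1: min=16 at 4
  Swap: [16, 63, 31, 64, 67, 23, 36]
Step 2: min=23 at 5
  Swap: [16, 23, 31, 64, 67, 63, 36]

After 2 steps: [16, 23, 31, 64, 67, 63, 36]


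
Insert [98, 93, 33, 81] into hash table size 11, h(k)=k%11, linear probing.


Insert 98: h=10 -> slot 10
Insert 93: h=5 -> slot 5
Insert 33: h=0 -> slot 0
Insert 81: h=4 -> slot 4

Table: [33, None, None, None, 81, 93, None, None, None, None, 98]


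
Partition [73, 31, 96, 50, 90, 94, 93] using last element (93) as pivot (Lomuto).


Pivot: 93
  73 <= 93: advance i (no swap)
  31 <= 93: advance i (no swap)
  50 <= 93: swap -> [73, 31, 50, 96, 90, 94, 93]
  90 <= 93: swap -> [73, 31, 50, 90, 96, 94, 93]
Place pivot at 4: [73, 31, 50, 90, 93, 94, 96]

Partitioned: [73, 31, 50, 90, 93, 94, 96]


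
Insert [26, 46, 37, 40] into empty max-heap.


Insert 26: [26]
Insert 46: [46, 26]
Insert 37: [46, 26, 37]
Insert 40: [46, 40, 37, 26]

Final heap: [46, 40, 37, 26]


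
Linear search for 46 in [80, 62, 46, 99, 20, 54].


i=0: 80!=46
i=1: 62!=46
i=2: 46==46 found!

Found at 2, 3 comps


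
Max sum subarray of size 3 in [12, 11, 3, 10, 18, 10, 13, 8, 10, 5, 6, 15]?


[0:3]: 26
[1:4]: 24
[2:5]: 31
[3:6]: 38
[4:7]: 41
[5:8]: 31
[6:9]: 31
[7:10]: 23
[8:11]: 21
[9:12]: 26

Max: 41 at [4:7]


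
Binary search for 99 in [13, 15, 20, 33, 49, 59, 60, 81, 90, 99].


Step 1: lo=0, hi=9, mid=4, val=49
Step 2: lo=5, hi=9, mid=7, val=81
Step 3: lo=8, hi=9, mid=8, val=90
Step 4: lo=9, hi=9, mid=9, val=99

Found at index 9


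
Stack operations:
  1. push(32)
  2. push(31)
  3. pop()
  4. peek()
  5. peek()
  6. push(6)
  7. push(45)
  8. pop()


push(32) -> [32]
push(31) -> [32, 31]
pop()->31, [32]
peek()->32
peek()->32
push(6) -> [32, 6]
push(45) -> [32, 6, 45]
pop()->45, [32, 6]

Final stack: [32, 6]


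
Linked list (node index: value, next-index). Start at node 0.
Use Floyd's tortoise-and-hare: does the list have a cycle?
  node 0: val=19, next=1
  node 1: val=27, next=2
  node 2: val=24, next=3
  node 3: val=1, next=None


Floyd's tortoise (slow, +1) and hare (fast, +2):
  init: slow=0, fast=0
  step 1: slow=1, fast=2
  step 2: fast 2->3->None, no cycle

Cycle: no


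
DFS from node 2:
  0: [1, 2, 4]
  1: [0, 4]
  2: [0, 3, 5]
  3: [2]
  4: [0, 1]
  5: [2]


Visit 2, push [5, 3, 0]
Visit 0, push [4, 1]
Visit 1, push [4]
Visit 4, push []
Visit 3, push []
Visit 5, push []

DFS order: [2, 0, 1, 4, 3, 5]


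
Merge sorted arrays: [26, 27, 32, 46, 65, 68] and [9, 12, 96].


Take 9 from B
Take 12 from B
Take 26 from A
Take 27 from A
Take 32 from A
Take 46 from A
Take 65 from A
Take 68 from A

Merged: [9, 12, 26, 27, 32, 46, 65, 68, 96]


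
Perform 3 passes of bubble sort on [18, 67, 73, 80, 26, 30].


Initial: [18, 67, 73, 80, 26, 30]
Pass 1: [18, 67, 73, 26, 30, 80] (2 swaps)
Pass 2: [18, 67, 26, 30, 73, 80] (2 swaps)
Pass 3: [18, 26, 30, 67, 73, 80] (2 swaps)

After 3 passes: [18, 26, 30, 67, 73, 80]


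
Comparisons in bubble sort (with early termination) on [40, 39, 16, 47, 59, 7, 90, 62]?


Algorithm: bubble sort (with early termination)
Input: [40, 39, 16, 47, 59, 7, 90, 62]
Sorted: [7, 16, 39, 40, 47, 59, 62, 90]

27


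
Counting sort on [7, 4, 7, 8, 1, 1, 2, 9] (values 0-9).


Input: [7, 4, 7, 8, 1, 1, 2, 9]
Counts: [0, 2, 1, 0, 1, 0, 0, 2, 1, 1]

Sorted: [1, 1, 2, 4, 7, 7, 8, 9]


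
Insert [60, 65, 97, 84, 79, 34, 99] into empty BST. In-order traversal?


Insert 60: root
Insert 65: R from 60
Insert 97: R from 60 -> R from 65
Insert 84: R from 60 -> R from 65 -> L from 97
Insert 79: R from 60 -> R from 65 -> L from 97 -> L from 84
Insert 34: L from 60
Insert 99: R from 60 -> R from 65 -> R from 97

In-order: [34, 60, 65, 79, 84, 97, 99]


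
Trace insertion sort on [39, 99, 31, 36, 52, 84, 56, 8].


Initial: [39, 99, 31, 36, 52, 84, 56, 8]
Insert 99: [39, 99, 31, 36, 52, 84, 56, 8]
Insert 31: [31, 39, 99, 36, 52, 84, 56, 8]
Insert 36: [31, 36, 39, 99, 52, 84, 56, 8]
Insert 52: [31, 36, 39, 52, 99, 84, 56, 8]
Insert 84: [31, 36, 39, 52, 84, 99, 56, 8]
Insert 56: [31, 36, 39, 52, 56, 84, 99, 8]
Insert 8: [8, 31, 36, 39, 52, 56, 84, 99]

Sorted: [8, 31, 36, 39, 52, 56, 84, 99]


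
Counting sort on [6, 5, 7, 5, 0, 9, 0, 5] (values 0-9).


Input: [6, 5, 7, 5, 0, 9, 0, 5]
Counts: [2, 0, 0, 0, 0, 3, 1, 1, 0, 1]

Sorted: [0, 0, 5, 5, 5, 6, 7, 9]


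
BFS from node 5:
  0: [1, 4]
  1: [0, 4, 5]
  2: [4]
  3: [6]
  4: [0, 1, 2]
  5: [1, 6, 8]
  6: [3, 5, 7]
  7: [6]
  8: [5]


Visit 5, enqueue [1, 6, 8]
Visit 1, enqueue [0, 4]
Visit 6, enqueue [3, 7]
Visit 8, enqueue []
Visit 0, enqueue []
Visit 4, enqueue [2]
Visit 3, enqueue []
Visit 7, enqueue []
Visit 2, enqueue []

BFS order: [5, 1, 6, 8, 0, 4, 3, 7, 2]


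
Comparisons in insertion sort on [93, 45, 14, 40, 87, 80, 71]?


Algorithm: insertion sort
Input: [93, 45, 14, 40, 87, 80, 71]
Sorted: [14, 40, 45, 71, 80, 87, 93]

15


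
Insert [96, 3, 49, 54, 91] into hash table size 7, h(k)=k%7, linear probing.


Insert 96: h=5 -> slot 5
Insert 3: h=3 -> slot 3
Insert 49: h=0 -> slot 0
Insert 54: h=5, 1 probes -> slot 6
Insert 91: h=0, 1 probes -> slot 1

Table: [49, 91, None, 3, None, 96, 54]


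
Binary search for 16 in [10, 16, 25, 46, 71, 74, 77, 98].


Step 1: lo=0, hi=7, mid=3, val=46
Step 2: lo=0, hi=2, mid=1, val=16

Found at index 1


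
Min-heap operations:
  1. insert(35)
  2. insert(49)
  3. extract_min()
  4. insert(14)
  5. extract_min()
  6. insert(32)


insert(35) -> [35]
insert(49) -> [35, 49]
extract_min()->35, [49]
insert(14) -> [14, 49]
extract_min()->14, [49]
insert(32) -> [32, 49]

Final heap: [32, 49]


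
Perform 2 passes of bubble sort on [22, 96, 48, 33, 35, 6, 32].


Initial: [22, 96, 48, 33, 35, 6, 32]
Pass 1: [22, 48, 33, 35, 6, 32, 96] (5 swaps)
Pass 2: [22, 33, 35, 6, 32, 48, 96] (4 swaps)

After 2 passes: [22, 33, 35, 6, 32, 48, 96]


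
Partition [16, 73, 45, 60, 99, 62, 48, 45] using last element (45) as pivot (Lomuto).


Pivot: 45
  16 <= 45: advance i (no swap)
  45 <= 45: swap -> [16, 45, 73, 60, 99, 62, 48, 45]
Place pivot at 2: [16, 45, 45, 60, 99, 62, 48, 73]

Partitioned: [16, 45, 45, 60, 99, 62, 48, 73]


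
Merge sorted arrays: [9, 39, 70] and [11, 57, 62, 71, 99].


Take 9 from A
Take 11 from B
Take 39 from A
Take 57 from B
Take 62 from B
Take 70 from A

Merged: [9, 11, 39, 57, 62, 70, 71, 99]


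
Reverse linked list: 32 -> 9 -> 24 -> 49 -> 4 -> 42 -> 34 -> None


Step 1: curr=32, set curr.next=prev(None) | reversed so far: 32
Step 2: curr=9, set curr.next=prev(32) | reversed so far: 9 -> 32
Step 3: curr=24, set curr.next=prev(9) | reversed so far: 24 -> 9 -> 32
Step 4: curr=49, set curr.next=prev(24) | reversed so far: 49 -> 24 -> 9 -> 32
Step 5: curr=4, set curr.next=prev(49) | reversed so far: 4 -> 49 -> 24 -> 9 -> 32
Step 6: curr=42, set curr.next=prev(4) | reversed so far: 42 -> 4 -> 49 -> 24 -> 9 -> 32
Step 7: curr=34, set curr.next=prev(42) | reversed so far: 34 -> 42 -> 4 -> 49 -> 24 -> 9 -> 32

34 -> 42 -> 4 -> 49 -> 24 -> 9 -> 32 -> None


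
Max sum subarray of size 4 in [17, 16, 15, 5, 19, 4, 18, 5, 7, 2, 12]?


[0:4]: 53
[1:5]: 55
[2:6]: 43
[3:7]: 46
[4:8]: 46
[5:9]: 34
[6:10]: 32
[7:11]: 26

Max: 55 at [1:5]


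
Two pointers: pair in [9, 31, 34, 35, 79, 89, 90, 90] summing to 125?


lo=0(9)+hi=7(90)=99
lo=1(31)+hi=7(90)=121
lo=2(34)+hi=7(90)=124
lo=3(35)+hi=7(90)=125

Yes: 35+90=125


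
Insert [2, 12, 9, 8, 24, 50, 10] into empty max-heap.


Insert 2: [2]
Insert 12: [12, 2]
Insert 9: [12, 2, 9]
Insert 8: [12, 8, 9, 2]
Insert 24: [24, 12, 9, 2, 8]
Insert 50: [50, 12, 24, 2, 8, 9]
Insert 10: [50, 12, 24, 2, 8, 9, 10]

Final heap: [50, 12, 24, 2, 8, 9, 10]


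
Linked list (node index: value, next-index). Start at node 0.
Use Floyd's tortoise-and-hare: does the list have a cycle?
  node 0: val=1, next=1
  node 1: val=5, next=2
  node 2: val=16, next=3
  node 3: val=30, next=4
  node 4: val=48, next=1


Floyd's tortoise (slow, +1) and hare (fast, +2):
  init: slow=0, fast=0
  step 1: slow=1, fast=2
  step 2: slow=2, fast=4
  step 3: slow=3, fast=2
  step 4: slow=4, fast=4
  slow == fast at node 4: cycle detected

Cycle: yes


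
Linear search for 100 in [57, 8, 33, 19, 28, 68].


i=0: 57!=100
i=1: 8!=100
i=2: 33!=100
i=3: 19!=100
i=4: 28!=100
i=5: 68!=100

Not found, 6 comps


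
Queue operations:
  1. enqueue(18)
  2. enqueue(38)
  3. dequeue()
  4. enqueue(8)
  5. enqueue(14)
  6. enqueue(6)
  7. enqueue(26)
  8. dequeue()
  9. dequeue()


enqueue(18) -> [18]
enqueue(38) -> [18, 38]
dequeue()->18, [38]
enqueue(8) -> [38, 8]
enqueue(14) -> [38, 8, 14]
enqueue(6) -> [38, 8, 14, 6]
enqueue(26) -> [38, 8, 14, 6, 26]
dequeue()->38, [8, 14, 6, 26]
dequeue()->8, [14, 6, 26]

Final queue: [14, 6, 26]


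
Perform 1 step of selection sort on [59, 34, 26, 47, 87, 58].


Initial: [59, 34, 26, 47, 87, 58]
Step 1: min=26 at 2
  Swap: [26, 34, 59, 47, 87, 58]

After 1 step: [26, 34, 59, 47, 87, 58]


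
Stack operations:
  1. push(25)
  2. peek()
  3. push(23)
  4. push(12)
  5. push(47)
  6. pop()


push(25) -> [25]
peek()->25
push(23) -> [25, 23]
push(12) -> [25, 23, 12]
push(47) -> [25, 23, 12, 47]
pop()->47, [25, 23, 12]

Final stack: [25, 23, 12]


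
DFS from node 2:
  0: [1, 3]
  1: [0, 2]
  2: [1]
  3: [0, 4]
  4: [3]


Visit 2, push [1]
Visit 1, push [0]
Visit 0, push [3]
Visit 3, push [4]
Visit 4, push []

DFS order: [2, 1, 0, 3, 4]


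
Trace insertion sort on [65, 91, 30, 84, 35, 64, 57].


Initial: [65, 91, 30, 84, 35, 64, 57]
Insert 91: [65, 91, 30, 84, 35, 64, 57]
Insert 30: [30, 65, 91, 84, 35, 64, 57]
Insert 84: [30, 65, 84, 91, 35, 64, 57]
Insert 35: [30, 35, 65, 84, 91, 64, 57]
Insert 64: [30, 35, 64, 65, 84, 91, 57]
Insert 57: [30, 35, 57, 64, 65, 84, 91]

Sorted: [30, 35, 57, 64, 65, 84, 91]


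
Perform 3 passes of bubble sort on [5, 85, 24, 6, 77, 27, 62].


Initial: [5, 85, 24, 6, 77, 27, 62]
Pass 1: [5, 24, 6, 77, 27, 62, 85] (5 swaps)
Pass 2: [5, 6, 24, 27, 62, 77, 85] (3 swaps)
Pass 3: [5, 6, 24, 27, 62, 77, 85] (0 swaps)

After 3 passes: [5, 6, 24, 27, 62, 77, 85]


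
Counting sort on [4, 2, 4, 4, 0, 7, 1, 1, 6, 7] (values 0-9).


Input: [4, 2, 4, 4, 0, 7, 1, 1, 6, 7]
Counts: [1, 2, 1, 0, 3, 0, 1, 2, 0, 0]

Sorted: [0, 1, 1, 2, 4, 4, 4, 6, 7, 7]


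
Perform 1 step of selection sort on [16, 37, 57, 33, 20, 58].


Initial: [16, 37, 57, 33, 20, 58]
Step 1: min=16 at 0
  Swap: [16, 37, 57, 33, 20, 58]

After 1 step: [16, 37, 57, 33, 20, 58]


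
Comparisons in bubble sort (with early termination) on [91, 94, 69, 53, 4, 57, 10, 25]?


Algorithm: bubble sort (with early termination)
Input: [91, 94, 69, 53, 4, 57, 10, 25]
Sorted: [4, 10, 25, 53, 57, 69, 91, 94]

27


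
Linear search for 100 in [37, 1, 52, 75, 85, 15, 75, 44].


i=0: 37!=100
i=1: 1!=100
i=2: 52!=100
i=3: 75!=100
i=4: 85!=100
i=5: 15!=100
i=6: 75!=100
i=7: 44!=100

Not found, 8 comps


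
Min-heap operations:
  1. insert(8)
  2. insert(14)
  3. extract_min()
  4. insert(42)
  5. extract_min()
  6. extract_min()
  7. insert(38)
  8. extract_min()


insert(8) -> [8]
insert(14) -> [8, 14]
extract_min()->8, [14]
insert(42) -> [14, 42]
extract_min()->14, [42]
extract_min()->42, []
insert(38) -> [38]
extract_min()->38, []

Final heap: []


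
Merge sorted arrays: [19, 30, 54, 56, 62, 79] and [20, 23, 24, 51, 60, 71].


Take 19 from A
Take 20 from B
Take 23 from B
Take 24 from B
Take 30 from A
Take 51 from B
Take 54 from A
Take 56 from A
Take 60 from B
Take 62 from A
Take 71 from B

Merged: [19, 20, 23, 24, 30, 51, 54, 56, 60, 62, 71, 79]


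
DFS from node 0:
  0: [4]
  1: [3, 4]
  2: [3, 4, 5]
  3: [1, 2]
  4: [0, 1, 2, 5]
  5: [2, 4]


Visit 0, push [4]
Visit 4, push [5, 2, 1]
Visit 1, push [3]
Visit 3, push [2]
Visit 2, push [5]
Visit 5, push []

DFS order: [0, 4, 1, 3, 2, 5]


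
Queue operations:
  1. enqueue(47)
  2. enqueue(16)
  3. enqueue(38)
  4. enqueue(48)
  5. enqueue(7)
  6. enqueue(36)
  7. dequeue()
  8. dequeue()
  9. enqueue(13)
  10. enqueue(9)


enqueue(47) -> [47]
enqueue(16) -> [47, 16]
enqueue(38) -> [47, 16, 38]
enqueue(48) -> [47, 16, 38, 48]
enqueue(7) -> [47, 16, 38, 48, 7]
enqueue(36) -> [47, 16, 38, 48, 7, 36]
dequeue()->47, [16, 38, 48, 7, 36]
dequeue()->16, [38, 48, 7, 36]
enqueue(13) -> [38, 48, 7, 36, 13]
enqueue(9) -> [38, 48, 7, 36, 13, 9]

Final queue: [38, 48, 7, 36, 13, 9]


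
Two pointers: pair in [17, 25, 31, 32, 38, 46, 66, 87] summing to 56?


lo=0(17)+hi=7(87)=104
lo=0(17)+hi=6(66)=83
lo=0(17)+hi=5(46)=63
lo=0(17)+hi=4(38)=55
lo=1(25)+hi=4(38)=63
lo=1(25)+hi=3(32)=57
lo=1(25)+hi=2(31)=56

Yes: 25+31=56


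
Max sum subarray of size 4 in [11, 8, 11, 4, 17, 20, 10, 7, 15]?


[0:4]: 34
[1:5]: 40
[2:6]: 52
[3:7]: 51
[4:8]: 54
[5:9]: 52

Max: 54 at [4:8]


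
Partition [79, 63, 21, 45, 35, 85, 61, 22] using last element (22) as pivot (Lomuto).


Pivot: 22
  21 <= 22: swap -> [21, 63, 79, 45, 35, 85, 61, 22]
Place pivot at 1: [21, 22, 79, 45, 35, 85, 61, 63]

Partitioned: [21, 22, 79, 45, 35, 85, 61, 63]


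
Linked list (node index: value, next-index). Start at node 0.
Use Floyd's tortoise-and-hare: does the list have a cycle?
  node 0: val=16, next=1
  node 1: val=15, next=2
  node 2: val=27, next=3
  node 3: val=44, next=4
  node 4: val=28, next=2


Floyd's tortoise (slow, +1) and hare (fast, +2):
  init: slow=0, fast=0
  step 1: slow=1, fast=2
  step 2: slow=2, fast=4
  step 3: slow=3, fast=3
  slow == fast at node 3: cycle detected

Cycle: yes


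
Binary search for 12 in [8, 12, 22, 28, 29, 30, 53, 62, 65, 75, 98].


Step 1: lo=0, hi=10, mid=5, val=30
Step 2: lo=0, hi=4, mid=2, val=22
Step 3: lo=0, hi=1, mid=0, val=8
Step 4: lo=1, hi=1, mid=1, val=12

Found at index 1


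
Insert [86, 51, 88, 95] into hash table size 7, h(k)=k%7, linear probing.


Insert 86: h=2 -> slot 2
Insert 51: h=2, 1 probes -> slot 3
Insert 88: h=4 -> slot 4
Insert 95: h=4, 1 probes -> slot 5

Table: [None, None, 86, 51, 88, 95, None]


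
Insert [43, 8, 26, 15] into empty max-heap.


Insert 43: [43]
Insert 8: [43, 8]
Insert 26: [43, 8, 26]
Insert 15: [43, 15, 26, 8]

Final heap: [43, 15, 26, 8]


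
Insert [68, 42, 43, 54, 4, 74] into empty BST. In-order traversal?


Insert 68: root
Insert 42: L from 68
Insert 43: L from 68 -> R from 42
Insert 54: L from 68 -> R from 42 -> R from 43
Insert 4: L from 68 -> L from 42
Insert 74: R from 68

In-order: [4, 42, 43, 54, 68, 74]


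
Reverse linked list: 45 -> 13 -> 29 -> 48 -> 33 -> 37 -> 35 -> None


Step 1: curr=45, set curr.next=prev(None) | reversed so far: 45
Step 2: curr=13, set curr.next=prev(45) | reversed so far: 13 -> 45
Step 3: curr=29, set curr.next=prev(13) | reversed so far: 29 -> 13 -> 45
Step 4: curr=48, set curr.next=prev(29) | reversed so far: 48 -> 29 -> 13 -> 45
Step 5: curr=33, set curr.next=prev(48) | reversed so far: 33 -> 48 -> 29 -> 13 -> 45
Step 6: curr=37, set curr.next=prev(33) | reversed so far: 37 -> 33 -> 48 -> 29 -> 13 -> 45
Step 7: curr=35, set curr.next=prev(37) | reversed so far: 35 -> 37 -> 33 -> 48 -> 29 -> 13 -> 45

35 -> 37 -> 33 -> 48 -> 29 -> 13 -> 45 -> None


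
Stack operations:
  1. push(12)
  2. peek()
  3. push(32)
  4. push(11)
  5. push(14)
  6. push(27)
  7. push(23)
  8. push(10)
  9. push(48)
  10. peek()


push(12) -> [12]
peek()->12
push(32) -> [12, 32]
push(11) -> [12, 32, 11]
push(14) -> [12, 32, 11, 14]
push(27) -> [12, 32, 11, 14, 27]
push(23) -> [12, 32, 11, 14, 27, 23]
push(10) -> [12, 32, 11, 14, 27, 23, 10]
push(48) -> [12, 32, 11, 14, 27, 23, 10, 48]
peek()->48

Final stack: [12, 32, 11, 14, 27, 23, 10, 48]


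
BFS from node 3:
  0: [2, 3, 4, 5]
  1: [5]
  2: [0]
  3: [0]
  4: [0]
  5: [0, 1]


Visit 3, enqueue [0]
Visit 0, enqueue [2, 4, 5]
Visit 2, enqueue []
Visit 4, enqueue []
Visit 5, enqueue [1]
Visit 1, enqueue []

BFS order: [3, 0, 2, 4, 5, 1]


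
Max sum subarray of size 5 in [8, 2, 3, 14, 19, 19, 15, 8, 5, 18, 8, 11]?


[0:5]: 46
[1:6]: 57
[2:7]: 70
[3:8]: 75
[4:9]: 66
[5:10]: 65
[6:11]: 54
[7:12]: 50

Max: 75 at [3:8]


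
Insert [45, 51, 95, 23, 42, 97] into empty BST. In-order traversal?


Insert 45: root
Insert 51: R from 45
Insert 95: R from 45 -> R from 51
Insert 23: L from 45
Insert 42: L from 45 -> R from 23
Insert 97: R from 45 -> R from 51 -> R from 95

In-order: [23, 42, 45, 51, 95, 97]


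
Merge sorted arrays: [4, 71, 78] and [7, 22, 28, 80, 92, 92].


Take 4 from A
Take 7 from B
Take 22 from B
Take 28 from B
Take 71 from A
Take 78 from A

Merged: [4, 7, 22, 28, 71, 78, 80, 92, 92]


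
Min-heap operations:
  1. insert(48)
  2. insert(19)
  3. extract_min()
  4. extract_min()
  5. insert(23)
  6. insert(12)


insert(48) -> [48]
insert(19) -> [19, 48]
extract_min()->19, [48]
extract_min()->48, []
insert(23) -> [23]
insert(12) -> [12, 23]

Final heap: [12, 23]


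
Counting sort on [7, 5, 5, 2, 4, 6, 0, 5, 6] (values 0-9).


Input: [7, 5, 5, 2, 4, 6, 0, 5, 6]
Counts: [1, 0, 1, 0, 1, 3, 2, 1, 0, 0]

Sorted: [0, 2, 4, 5, 5, 5, 6, 6, 7]


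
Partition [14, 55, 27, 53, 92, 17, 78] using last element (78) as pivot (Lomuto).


Pivot: 78
  14 <= 78: advance i (no swap)
  55 <= 78: advance i (no swap)
  27 <= 78: advance i (no swap)
  53 <= 78: advance i (no swap)
  17 <= 78: swap -> [14, 55, 27, 53, 17, 92, 78]
Place pivot at 5: [14, 55, 27, 53, 17, 78, 92]

Partitioned: [14, 55, 27, 53, 17, 78, 92]


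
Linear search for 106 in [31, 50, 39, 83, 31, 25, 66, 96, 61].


i=0: 31!=106
i=1: 50!=106
i=2: 39!=106
i=3: 83!=106
i=4: 31!=106
i=5: 25!=106
i=6: 66!=106
i=7: 96!=106
i=8: 61!=106

Not found, 9 comps


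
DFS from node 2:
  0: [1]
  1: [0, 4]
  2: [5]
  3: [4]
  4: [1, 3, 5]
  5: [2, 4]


Visit 2, push [5]
Visit 5, push [4]
Visit 4, push [3, 1]
Visit 1, push [0]
Visit 0, push []
Visit 3, push []

DFS order: [2, 5, 4, 1, 0, 3]


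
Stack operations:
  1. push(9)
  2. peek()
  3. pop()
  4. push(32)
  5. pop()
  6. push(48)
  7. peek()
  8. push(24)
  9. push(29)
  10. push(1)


push(9) -> [9]
peek()->9
pop()->9, []
push(32) -> [32]
pop()->32, []
push(48) -> [48]
peek()->48
push(24) -> [48, 24]
push(29) -> [48, 24, 29]
push(1) -> [48, 24, 29, 1]

Final stack: [48, 24, 29, 1]


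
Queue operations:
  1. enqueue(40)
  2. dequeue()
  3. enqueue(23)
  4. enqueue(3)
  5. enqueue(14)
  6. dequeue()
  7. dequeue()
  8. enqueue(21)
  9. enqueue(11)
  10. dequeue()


enqueue(40) -> [40]
dequeue()->40, []
enqueue(23) -> [23]
enqueue(3) -> [23, 3]
enqueue(14) -> [23, 3, 14]
dequeue()->23, [3, 14]
dequeue()->3, [14]
enqueue(21) -> [14, 21]
enqueue(11) -> [14, 21, 11]
dequeue()->14, [21, 11]

Final queue: [21, 11]


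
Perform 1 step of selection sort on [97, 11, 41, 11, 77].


Initial: [97, 11, 41, 11, 77]
Step 1: min=11 at 1
  Swap: [11, 97, 41, 11, 77]

After 1 step: [11, 97, 41, 11, 77]


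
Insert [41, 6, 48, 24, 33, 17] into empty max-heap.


Insert 41: [41]
Insert 6: [41, 6]
Insert 48: [48, 6, 41]
Insert 24: [48, 24, 41, 6]
Insert 33: [48, 33, 41, 6, 24]
Insert 17: [48, 33, 41, 6, 24, 17]

Final heap: [48, 33, 41, 6, 24, 17]


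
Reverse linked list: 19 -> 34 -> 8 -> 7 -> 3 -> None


Step 1: curr=19, set curr.next=prev(None) | reversed so far: 19
Step 2: curr=34, set curr.next=prev(19) | reversed so far: 34 -> 19
Step 3: curr=8, set curr.next=prev(34) | reversed so far: 8 -> 34 -> 19
Step 4: curr=7, set curr.next=prev(8) | reversed so far: 7 -> 8 -> 34 -> 19
Step 5: curr=3, set curr.next=prev(7) | reversed so far: 3 -> 7 -> 8 -> 34 -> 19

3 -> 7 -> 8 -> 34 -> 19 -> None


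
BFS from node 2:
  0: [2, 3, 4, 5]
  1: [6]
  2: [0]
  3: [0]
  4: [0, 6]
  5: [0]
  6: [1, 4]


Visit 2, enqueue [0]
Visit 0, enqueue [3, 4, 5]
Visit 3, enqueue []
Visit 4, enqueue [6]
Visit 5, enqueue []
Visit 6, enqueue [1]
Visit 1, enqueue []

BFS order: [2, 0, 3, 4, 5, 6, 1]


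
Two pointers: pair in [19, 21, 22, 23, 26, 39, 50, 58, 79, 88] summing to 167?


lo=0(19)+hi=9(88)=107
lo=1(21)+hi=9(88)=109
lo=2(22)+hi=9(88)=110
lo=3(23)+hi=9(88)=111
lo=4(26)+hi=9(88)=114
lo=5(39)+hi=9(88)=127
lo=6(50)+hi=9(88)=138
lo=7(58)+hi=9(88)=146
lo=8(79)+hi=9(88)=167

Yes: 79+88=167


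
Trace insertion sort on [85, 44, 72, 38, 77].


Initial: [85, 44, 72, 38, 77]
Insert 44: [44, 85, 72, 38, 77]
Insert 72: [44, 72, 85, 38, 77]
Insert 38: [38, 44, 72, 85, 77]
Insert 77: [38, 44, 72, 77, 85]

Sorted: [38, 44, 72, 77, 85]


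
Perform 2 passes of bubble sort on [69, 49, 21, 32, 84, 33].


Initial: [69, 49, 21, 32, 84, 33]
Pass 1: [49, 21, 32, 69, 33, 84] (4 swaps)
Pass 2: [21, 32, 49, 33, 69, 84] (3 swaps)

After 2 passes: [21, 32, 49, 33, 69, 84]


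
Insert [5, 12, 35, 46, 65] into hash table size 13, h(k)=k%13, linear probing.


Insert 5: h=5 -> slot 5
Insert 12: h=12 -> slot 12
Insert 35: h=9 -> slot 9
Insert 46: h=7 -> slot 7
Insert 65: h=0 -> slot 0

Table: [65, None, None, None, None, 5, None, 46, None, 35, None, None, 12]


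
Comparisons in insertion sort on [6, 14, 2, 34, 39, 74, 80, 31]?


Algorithm: insertion sort
Input: [6, 14, 2, 34, 39, 74, 80, 31]
Sorted: [2, 6, 14, 31, 34, 39, 74, 80]

12


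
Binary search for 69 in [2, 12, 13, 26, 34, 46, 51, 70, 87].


Step 1: lo=0, hi=8, mid=4, val=34
Step 2: lo=5, hi=8, mid=6, val=51
Step 3: lo=7, hi=8, mid=7, val=70

Not found


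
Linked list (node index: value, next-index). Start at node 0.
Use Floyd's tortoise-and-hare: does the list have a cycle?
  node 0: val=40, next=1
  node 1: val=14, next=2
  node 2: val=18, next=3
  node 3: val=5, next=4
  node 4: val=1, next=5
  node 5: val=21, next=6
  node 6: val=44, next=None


Floyd's tortoise (slow, +1) and hare (fast, +2):
  init: slow=0, fast=0
  step 1: slow=1, fast=2
  step 2: slow=2, fast=4
  step 3: slow=3, fast=6
  step 4: fast -> None, no cycle

Cycle: no


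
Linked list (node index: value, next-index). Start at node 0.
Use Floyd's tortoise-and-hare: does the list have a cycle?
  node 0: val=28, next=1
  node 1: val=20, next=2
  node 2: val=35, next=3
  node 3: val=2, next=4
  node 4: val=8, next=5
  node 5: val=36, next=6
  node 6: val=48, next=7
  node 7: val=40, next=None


Floyd's tortoise (slow, +1) and hare (fast, +2):
  init: slow=0, fast=0
  step 1: slow=1, fast=2
  step 2: slow=2, fast=4
  step 3: slow=3, fast=6
  step 4: fast 6->7->None, no cycle

Cycle: no


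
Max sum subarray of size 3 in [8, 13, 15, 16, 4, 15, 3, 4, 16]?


[0:3]: 36
[1:4]: 44
[2:5]: 35
[3:6]: 35
[4:7]: 22
[5:8]: 22
[6:9]: 23

Max: 44 at [1:4]


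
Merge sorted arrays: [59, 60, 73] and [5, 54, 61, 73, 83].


Take 5 from B
Take 54 from B
Take 59 from A
Take 60 from A
Take 61 from B
Take 73 from A

Merged: [5, 54, 59, 60, 61, 73, 73, 83]


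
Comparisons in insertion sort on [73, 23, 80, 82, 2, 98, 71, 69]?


Algorithm: insertion sort
Input: [73, 23, 80, 82, 2, 98, 71, 69]
Sorted: [2, 23, 69, 71, 73, 80, 82, 98]

19


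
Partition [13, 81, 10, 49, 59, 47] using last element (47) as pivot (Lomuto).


Pivot: 47
  13 <= 47: advance i (no swap)
  10 <= 47: swap -> [13, 10, 81, 49, 59, 47]
Place pivot at 2: [13, 10, 47, 49, 59, 81]

Partitioned: [13, 10, 47, 49, 59, 81]


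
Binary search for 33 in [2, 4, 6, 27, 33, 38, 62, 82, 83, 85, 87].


Step 1: lo=0, hi=10, mid=5, val=38
Step 2: lo=0, hi=4, mid=2, val=6
Step 3: lo=3, hi=4, mid=3, val=27
Step 4: lo=4, hi=4, mid=4, val=33

Found at index 4


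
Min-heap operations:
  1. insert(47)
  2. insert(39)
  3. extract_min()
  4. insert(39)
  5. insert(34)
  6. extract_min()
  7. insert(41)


insert(47) -> [47]
insert(39) -> [39, 47]
extract_min()->39, [47]
insert(39) -> [39, 47]
insert(34) -> [34, 47, 39]
extract_min()->34, [39, 47]
insert(41) -> [39, 47, 41]

Final heap: [39, 47, 41]


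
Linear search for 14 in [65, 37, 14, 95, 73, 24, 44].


i=0: 65!=14
i=1: 37!=14
i=2: 14==14 found!

Found at 2, 3 comps


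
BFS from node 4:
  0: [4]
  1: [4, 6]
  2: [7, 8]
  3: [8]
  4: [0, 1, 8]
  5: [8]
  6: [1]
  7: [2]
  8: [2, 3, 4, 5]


Visit 4, enqueue [0, 1, 8]
Visit 0, enqueue []
Visit 1, enqueue [6]
Visit 8, enqueue [2, 3, 5]
Visit 6, enqueue []
Visit 2, enqueue [7]
Visit 3, enqueue []
Visit 5, enqueue []
Visit 7, enqueue []

BFS order: [4, 0, 1, 8, 6, 2, 3, 5, 7]


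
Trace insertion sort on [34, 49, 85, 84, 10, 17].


Initial: [34, 49, 85, 84, 10, 17]
Insert 49: [34, 49, 85, 84, 10, 17]
Insert 85: [34, 49, 85, 84, 10, 17]
Insert 84: [34, 49, 84, 85, 10, 17]
Insert 10: [10, 34, 49, 84, 85, 17]
Insert 17: [10, 17, 34, 49, 84, 85]

Sorted: [10, 17, 34, 49, 84, 85]


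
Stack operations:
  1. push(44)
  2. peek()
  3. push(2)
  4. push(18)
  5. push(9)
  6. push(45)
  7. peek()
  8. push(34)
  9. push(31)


push(44) -> [44]
peek()->44
push(2) -> [44, 2]
push(18) -> [44, 2, 18]
push(9) -> [44, 2, 18, 9]
push(45) -> [44, 2, 18, 9, 45]
peek()->45
push(34) -> [44, 2, 18, 9, 45, 34]
push(31) -> [44, 2, 18, 9, 45, 34, 31]

Final stack: [44, 2, 18, 9, 45, 34, 31]


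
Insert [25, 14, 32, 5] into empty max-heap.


Insert 25: [25]
Insert 14: [25, 14]
Insert 32: [32, 14, 25]
Insert 5: [32, 14, 25, 5]

Final heap: [32, 14, 25, 5]


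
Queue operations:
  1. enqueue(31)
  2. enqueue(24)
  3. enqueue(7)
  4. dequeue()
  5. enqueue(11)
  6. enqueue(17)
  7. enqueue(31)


enqueue(31) -> [31]
enqueue(24) -> [31, 24]
enqueue(7) -> [31, 24, 7]
dequeue()->31, [24, 7]
enqueue(11) -> [24, 7, 11]
enqueue(17) -> [24, 7, 11, 17]
enqueue(31) -> [24, 7, 11, 17, 31]

Final queue: [24, 7, 11, 17, 31]


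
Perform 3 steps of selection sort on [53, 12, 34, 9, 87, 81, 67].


Initial: [53, 12, 34, 9, 87, 81, 67]
Step 1: min=9 at 3
  Swap: [9, 12, 34, 53, 87, 81, 67]
Step 2: min=12 at 1
  Swap: [9, 12, 34, 53, 87, 81, 67]
Step 3: min=34 at 2
  Swap: [9, 12, 34, 53, 87, 81, 67]

After 3 steps: [9, 12, 34, 53, 87, 81, 67]


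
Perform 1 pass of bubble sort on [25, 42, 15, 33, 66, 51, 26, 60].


Initial: [25, 42, 15, 33, 66, 51, 26, 60]
Pass 1: [25, 15, 33, 42, 51, 26, 60, 66] (5 swaps)

After 1 pass: [25, 15, 33, 42, 51, 26, 60, 66]


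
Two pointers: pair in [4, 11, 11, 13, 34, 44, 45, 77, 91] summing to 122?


lo=0(4)+hi=8(91)=95
lo=1(11)+hi=8(91)=102
lo=2(11)+hi=8(91)=102
lo=3(13)+hi=8(91)=104
lo=4(34)+hi=8(91)=125
lo=4(34)+hi=7(77)=111
lo=5(44)+hi=7(77)=121
lo=6(45)+hi=7(77)=122

Yes: 45+77=122


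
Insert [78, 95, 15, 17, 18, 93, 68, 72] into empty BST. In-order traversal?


Insert 78: root
Insert 95: R from 78
Insert 15: L from 78
Insert 17: L from 78 -> R from 15
Insert 18: L from 78 -> R from 15 -> R from 17
Insert 93: R from 78 -> L from 95
Insert 68: L from 78 -> R from 15 -> R from 17 -> R from 18
Insert 72: L from 78 -> R from 15 -> R from 17 -> R from 18 -> R from 68

In-order: [15, 17, 18, 68, 72, 78, 93, 95]


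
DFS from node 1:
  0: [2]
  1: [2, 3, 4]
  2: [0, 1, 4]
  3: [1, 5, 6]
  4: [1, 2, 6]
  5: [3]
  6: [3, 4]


Visit 1, push [4, 3, 2]
Visit 2, push [4, 0]
Visit 0, push []
Visit 4, push [6]
Visit 6, push [3]
Visit 3, push [5]
Visit 5, push []

DFS order: [1, 2, 0, 4, 6, 3, 5]


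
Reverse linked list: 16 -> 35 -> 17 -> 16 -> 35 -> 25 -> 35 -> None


Step 1: curr=16, set curr.next=prev(None) | reversed so far: 16
Step 2: curr=35, set curr.next=prev(16) | reversed so far: 35 -> 16
Step 3: curr=17, set curr.next=prev(35) | reversed so far: 17 -> 35 -> 16
Step 4: curr=16, set curr.next=prev(17) | reversed so far: 16 -> 17 -> 35 -> 16
Step 5: curr=35, set curr.next=prev(16) | reversed so far: 35 -> 16 -> 17 -> 35 -> 16
Step 6: curr=25, set curr.next=prev(35) | reversed so far: 25 -> 35 -> 16 -> 17 -> 35 -> 16
Step 7: curr=35, set curr.next=prev(25) | reversed so far: 35 -> 25 -> 35 -> 16 -> 17 -> 35 -> 16

35 -> 25 -> 35 -> 16 -> 17 -> 35 -> 16 -> None


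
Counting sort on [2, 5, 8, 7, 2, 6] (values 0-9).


Input: [2, 5, 8, 7, 2, 6]
Counts: [0, 0, 2, 0, 0, 1, 1, 1, 1, 0]

Sorted: [2, 2, 5, 6, 7, 8]


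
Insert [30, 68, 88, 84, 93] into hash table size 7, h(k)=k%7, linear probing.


Insert 30: h=2 -> slot 2
Insert 68: h=5 -> slot 5
Insert 88: h=4 -> slot 4
Insert 84: h=0 -> slot 0
Insert 93: h=2, 1 probes -> slot 3

Table: [84, None, 30, 93, 88, 68, None]


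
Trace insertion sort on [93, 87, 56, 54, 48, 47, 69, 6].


Initial: [93, 87, 56, 54, 48, 47, 69, 6]
Insert 87: [87, 93, 56, 54, 48, 47, 69, 6]
Insert 56: [56, 87, 93, 54, 48, 47, 69, 6]
Insert 54: [54, 56, 87, 93, 48, 47, 69, 6]
Insert 48: [48, 54, 56, 87, 93, 47, 69, 6]
Insert 47: [47, 48, 54, 56, 87, 93, 69, 6]
Insert 69: [47, 48, 54, 56, 69, 87, 93, 6]
Insert 6: [6, 47, 48, 54, 56, 69, 87, 93]

Sorted: [6, 47, 48, 54, 56, 69, 87, 93]


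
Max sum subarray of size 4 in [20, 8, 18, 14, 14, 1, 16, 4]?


[0:4]: 60
[1:5]: 54
[2:6]: 47
[3:7]: 45
[4:8]: 35

Max: 60 at [0:4]


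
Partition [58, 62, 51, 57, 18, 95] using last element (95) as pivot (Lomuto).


Pivot: 95
  58 <= 95: advance i (no swap)
  62 <= 95: advance i (no swap)
  51 <= 95: advance i (no swap)
  57 <= 95: advance i (no swap)
  18 <= 95: advance i (no swap)
Place pivot at 5: [58, 62, 51, 57, 18, 95]

Partitioned: [58, 62, 51, 57, 18, 95]


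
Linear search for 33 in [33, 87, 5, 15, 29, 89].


i=0: 33==33 found!

Found at 0, 1 comps


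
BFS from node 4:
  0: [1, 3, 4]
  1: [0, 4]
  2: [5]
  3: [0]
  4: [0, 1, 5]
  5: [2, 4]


Visit 4, enqueue [0, 1, 5]
Visit 0, enqueue [3]
Visit 1, enqueue []
Visit 5, enqueue [2]
Visit 3, enqueue []
Visit 2, enqueue []

BFS order: [4, 0, 1, 5, 3, 2]


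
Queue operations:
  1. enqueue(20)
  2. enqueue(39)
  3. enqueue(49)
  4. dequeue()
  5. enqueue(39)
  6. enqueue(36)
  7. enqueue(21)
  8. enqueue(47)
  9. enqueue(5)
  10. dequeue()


enqueue(20) -> [20]
enqueue(39) -> [20, 39]
enqueue(49) -> [20, 39, 49]
dequeue()->20, [39, 49]
enqueue(39) -> [39, 49, 39]
enqueue(36) -> [39, 49, 39, 36]
enqueue(21) -> [39, 49, 39, 36, 21]
enqueue(47) -> [39, 49, 39, 36, 21, 47]
enqueue(5) -> [39, 49, 39, 36, 21, 47, 5]
dequeue()->39, [49, 39, 36, 21, 47, 5]

Final queue: [49, 39, 36, 21, 47, 5]


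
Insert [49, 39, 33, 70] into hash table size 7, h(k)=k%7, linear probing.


Insert 49: h=0 -> slot 0
Insert 39: h=4 -> slot 4
Insert 33: h=5 -> slot 5
Insert 70: h=0, 1 probes -> slot 1

Table: [49, 70, None, None, 39, 33, None]


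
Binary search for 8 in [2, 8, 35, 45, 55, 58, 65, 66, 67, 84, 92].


Step 1: lo=0, hi=10, mid=5, val=58
Step 2: lo=0, hi=4, mid=2, val=35
Step 3: lo=0, hi=1, mid=0, val=2
Step 4: lo=1, hi=1, mid=1, val=8

Found at index 1


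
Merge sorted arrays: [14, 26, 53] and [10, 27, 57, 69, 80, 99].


Take 10 from B
Take 14 from A
Take 26 from A
Take 27 from B
Take 53 from A

Merged: [10, 14, 26, 27, 53, 57, 69, 80, 99]


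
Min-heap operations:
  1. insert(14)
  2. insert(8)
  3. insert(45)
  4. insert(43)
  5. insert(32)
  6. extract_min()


insert(14) -> [14]
insert(8) -> [8, 14]
insert(45) -> [8, 14, 45]
insert(43) -> [8, 14, 45, 43]
insert(32) -> [8, 14, 45, 43, 32]
extract_min()->8, [14, 32, 45, 43]

Final heap: [14, 32, 45, 43]


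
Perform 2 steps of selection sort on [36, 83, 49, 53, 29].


Initial: [36, 83, 49, 53, 29]
Step 1: min=29 at 4
  Swap: [29, 83, 49, 53, 36]
Step 2: min=36 at 4
  Swap: [29, 36, 49, 53, 83]

After 2 steps: [29, 36, 49, 53, 83]


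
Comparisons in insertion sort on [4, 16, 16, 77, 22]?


Algorithm: insertion sort
Input: [4, 16, 16, 77, 22]
Sorted: [4, 16, 16, 22, 77]

5


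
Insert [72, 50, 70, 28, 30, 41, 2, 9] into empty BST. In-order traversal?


Insert 72: root
Insert 50: L from 72
Insert 70: L from 72 -> R from 50
Insert 28: L from 72 -> L from 50
Insert 30: L from 72 -> L from 50 -> R from 28
Insert 41: L from 72 -> L from 50 -> R from 28 -> R from 30
Insert 2: L from 72 -> L from 50 -> L from 28
Insert 9: L from 72 -> L from 50 -> L from 28 -> R from 2

In-order: [2, 9, 28, 30, 41, 50, 70, 72]


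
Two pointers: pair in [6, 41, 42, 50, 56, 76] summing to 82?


lo=0(6)+hi=5(76)=82

Yes: 6+76=82


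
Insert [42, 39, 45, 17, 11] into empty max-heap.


Insert 42: [42]
Insert 39: [42, 39]
Insert 45: [45, 39, 42]
Insert 17: [45, 39, 42, 17]
Insert 11: [45, 39, 42, 17, 11]

Final heap: [45, 39, 42, 17, 11]


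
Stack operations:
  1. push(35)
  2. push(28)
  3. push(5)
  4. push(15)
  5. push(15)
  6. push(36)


push(35) -> [35]
push(28) -> [35, 28]
push(5) -> [35, 28, 5]
push(15) -> [35, 28, 5, 15]
push(15) -> [35, 28, 5, 15, 15]
push(36) -> [35, 28, 5, 15, 15, 36]

Final stack: [35, 28, 5, 15, 15, 36]


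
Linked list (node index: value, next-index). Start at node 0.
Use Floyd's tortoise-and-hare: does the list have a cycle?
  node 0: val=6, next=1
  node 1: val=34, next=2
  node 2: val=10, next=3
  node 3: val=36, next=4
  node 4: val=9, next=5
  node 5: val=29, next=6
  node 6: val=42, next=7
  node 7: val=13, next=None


Floyd's tortoise (slow, +1) and hare (fast, +2):
  init: slow=0, fast=0
  step 1: slow=1, fast=2
  step 2: slow=2, fast=4
  step 3: slow=3, fast=6
  step 4: fast 6->7->None, no cycle

Cycle: no


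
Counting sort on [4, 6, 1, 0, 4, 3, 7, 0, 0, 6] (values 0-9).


Input: [4, 6, 1, 0, 4, 3, 7, 0, 0, 6]
Counts: [3, 1, 0, 1, 2, 0, 2, 1, 0, 0]

Sorted: [0, 0, 0, 1, 3, 4, 4, 6, 6, 7]


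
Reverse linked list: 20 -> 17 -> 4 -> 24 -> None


Step 1: curr=20, set curr.next=prev(None) | reversed so far: 20
Step 2: curr=17, set curr.next=prev(20) | reversed so far: 17 -> 20
Step 3: curr=4, set curr.next=prev(17) | reversed so far: 4 -> 17 -> 20
Step 4: curr=24, set curr.next=prev(4) | reversed so far: 24 -> 4 -> 17 -> 20

24 -> 4 -> 17 -> 20 -> None


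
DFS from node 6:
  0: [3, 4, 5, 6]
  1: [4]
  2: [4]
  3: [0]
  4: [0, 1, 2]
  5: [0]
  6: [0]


Visit 6, push [0]
Visit 0, push [5, 4, 3]
Visit 3, push []
Visit 4, push [2, 1]
Visit 1, push []
Visit 2, push []
Visit 5, push []

DFS order: [6, 0, 3, 4, 1, 2, 5]


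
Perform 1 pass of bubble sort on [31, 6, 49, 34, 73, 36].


Initial: [31, 6, 49, 34, 73, 36]
Pass 1: [6, 31, 34, 49, 36, 73] (3 swaps)

After 1 pass: [6, 31, 34, 49, 36, 73]


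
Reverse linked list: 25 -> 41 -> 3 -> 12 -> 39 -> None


Step 1: curr=25, set curr.next=prev(None) | reversed so far: 25
Step 2: curr=41, set curr.next=prev(25) | reversed so far: 41 -> 25
Step 3: curr=3, set curr.next=prev(41) | reversed so far: 3 -> 41 -> 25
Step 4: curr=12, set curr.next=prev(3) | reversed so far: 12 -> 3 -> 41 -> 25
Step 5: curr=39, set curr.next=prev(12) | reversed so far: 39 -> 12 -> 3 -> 41 -> 25

39 -> 12 -> 3 -> 41 -> 25 -> None


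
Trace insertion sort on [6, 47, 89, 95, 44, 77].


Initial: [6, 47, 89, 95, 44, 77]
Insert 47: [6, 47, 89, 95, 44, 77]
Insert 89: [6, 47, 89, 95, 44, 77]
Insert 95: [6, 47, 89, 95, 44, 77]
Insert 44: [6, 44, 47, 89, 95, 77]
Insert 77: [6, 44, 47, 77, 89, 95]

Sorted: [6, 44, 47, 77, 89, 95]


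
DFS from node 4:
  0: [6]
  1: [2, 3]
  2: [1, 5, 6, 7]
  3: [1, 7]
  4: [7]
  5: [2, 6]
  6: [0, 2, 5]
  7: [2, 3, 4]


Visit 4, push [7]
Visit 7, push [3, 2]
Visit 2, push [6, 5, 1]
Visit 1, push [3]
Visit 3, push []
Visit 5, push [6]
Visit 6, push [0]
Visit 0, push []

DFS order: [4, 7, 2, 1, 3, 5, 6, 0]


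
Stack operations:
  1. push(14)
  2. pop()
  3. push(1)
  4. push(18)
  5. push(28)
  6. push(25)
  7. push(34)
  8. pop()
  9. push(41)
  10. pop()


push(14) -> [14]
pop()->14, []
push(1) -> [1]
push(18) -> [1, 18]
push(28) -> [1, 18, 28]
push(25) -> [1, 18, 28, 25]
push(34) -> [1, 18, 28, 25, 34]
pop()->34, [1, 18, 28, 25]
push(41) -> [1, 18, 28, 25, 41]
pop()->41, [1, 18, 28, 25]

Final stack: [1, 18, 28, 25]


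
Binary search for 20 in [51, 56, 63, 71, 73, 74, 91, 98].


Step 1: lo=0, hi=7, mid=3, val=71
Step 2: lo=0, hi=2, mid=1, val=56
Step 3: lo=0, hi=0, mid=0, val=51

Not found


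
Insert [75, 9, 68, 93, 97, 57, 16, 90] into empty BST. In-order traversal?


Insert 75: root
Insert 9: L from 75
Insert 68: L from 75 -> R from 9
Insert 93: R from 75
Insert 97: R from 75 -> R from 93
Insert 57: L from 75 -> R from 9 -> L from 68
Insert 16: L from 75 -> R from 9 -> L from 68 -> L from 57
Insert 90: R from 75 -> L from 93

In-order: [9, 16, 57, 68, 75, 90, 93, 97]


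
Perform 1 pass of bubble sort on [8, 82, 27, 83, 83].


Initial: [8, 82, 27, 83, 83]
Pass 1: [8, 27, 82, 83, 83] (1 swaps)

After 1 pass: [8, 27, 82, 83, 83]


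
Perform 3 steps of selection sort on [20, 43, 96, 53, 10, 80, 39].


Initial: [20, 43, 96, 53, 10, 80, 39]
Step 1: min=10 at 4
  Swap: [10, 43, 96, 53, 20, 80, 39]
Step 2: min=20 at 4
  Swap: [10, 20, 96, 53, 43, 80, 39]
Step 3: min=39 at 6
  Swap: [10, 20, 39, 53, 43, 80, 96]

After 3 steps: [10, 20, 39, 53, 43, 80, 96]


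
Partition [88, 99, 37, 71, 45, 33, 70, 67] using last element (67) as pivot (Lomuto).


Pivot: 67
  37 <= 67: swap -> [37, 99, 88, 71, 45, 33, 70, 67]
  45 <= 67: swap -> [37, 45, 88, 71, 99, 33, 70, 67]
  33 <= 67: swap -> [37, 45, 33, 71, 99, 88, 70, 67]
Place pivot at 3: [37, 45, 33, 67, 99, 88, 70, 71]

Partitioned: [37, 45, 33, 67, 99, 88, 70, 71]


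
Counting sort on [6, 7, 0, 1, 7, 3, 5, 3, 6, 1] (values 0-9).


Input: [6, 7, 0, 1, 7, 3, 5, 3, 6, 1]
Counts: [1, 2, 0, 2, 0, 1, 2, 2, 0, 0]

Sorted: [0, 1, 1, 3, 3, 5, 6, 6, 7, 7]


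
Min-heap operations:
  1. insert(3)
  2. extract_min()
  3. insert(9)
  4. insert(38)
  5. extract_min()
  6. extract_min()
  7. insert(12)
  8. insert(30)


insert(3) -> [3]
extract_min()->3, []
insert(9) -> [9]
insert(38) -> [9, 38]
extract_min()->9, [38]
extract_min()->38, []
insert(12) -> [12]
insert(30) -> [12, 30]

Final heap: [12, 30]


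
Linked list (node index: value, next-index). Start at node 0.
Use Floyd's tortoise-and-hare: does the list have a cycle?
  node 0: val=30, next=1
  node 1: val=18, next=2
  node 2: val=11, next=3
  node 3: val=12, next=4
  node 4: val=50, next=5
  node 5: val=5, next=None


Floyd's tortoise (slow, +1) and hare (fast, +2):
  init: slow=0, fast=0
  step 1: slow=1, fast=2
  step 2: slow=2, fast=4
  step 3: fast 4->5->None, no cycle

Cycle: no


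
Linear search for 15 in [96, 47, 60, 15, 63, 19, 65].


i=0: 96!=15
i=1: 47!=15
i=2: 60!=15
i=3: 15==15 found!

Found at 3, 4 comps


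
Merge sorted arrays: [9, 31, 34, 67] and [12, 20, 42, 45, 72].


Take 9 from A
Take 12 from B
Take 20 from B
Take 31 from A
Take 34 from A
Take 42 from B
Take 45 from B
Take 67 from A

Merged: [9, 12, 20, 31, 34, 42, 45, 67, 72]


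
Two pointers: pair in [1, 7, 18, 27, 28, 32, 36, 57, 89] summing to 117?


lo=0(1)+hi=8(89)=90
lo=1(7)+hi=8(89)=96
lo=2(18)+hi=8(89)=107
lo=3(27)+hi=8(89)=116
lo=4(28)+hi=8(89)=117

Yes: 28+89=117


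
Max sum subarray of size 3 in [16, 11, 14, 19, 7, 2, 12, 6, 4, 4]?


[0:3]: 41
[1:4]: 44
[2:5]: 40
[3:6]: 28
[4:7]: 21
[5:8]: 20
[6:9]: 22
[7:10]: 14

Max: 44 at [1:4]


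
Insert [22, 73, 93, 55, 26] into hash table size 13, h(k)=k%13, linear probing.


Insert 22: h=9 -> slot 9
Insert 73: h=8 -> slot 8
Insert 93: h=2 -> slot 2
Insert 55: h=3 -> slot 3
Insert 26: h=0 -> slot 0

Table: [26, None, 93, 55, None, None, None, None, 73, 22, None, None, None]


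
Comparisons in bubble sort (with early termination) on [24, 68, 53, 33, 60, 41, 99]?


Algorithm: bubble sort (with early termination)
Input: [24, 68, 53, 33, 60, 41, 99]
Sorted: [24, 33, 41, 53, 60, 68, 99]

18
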